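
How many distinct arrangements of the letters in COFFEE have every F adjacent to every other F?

Treat the 2 copies of F as a single block. The multiset to arrange is then {FF, C, E, E, O}, 5 items in all.
That gives (5)!/(2!) = 60 arrangements.

60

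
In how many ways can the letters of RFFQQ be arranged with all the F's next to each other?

Treat the 2 copies of F as a single block. The multiset to arrange is then {FF, Q, Q, R}, 4 items in all.
That gives (4)!/(2!) = 12 arrangements.

12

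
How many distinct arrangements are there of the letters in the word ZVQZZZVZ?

168

Letter multiplicities in ZVQZZZVZ: Q×1, V×2, Z×5.
The number of distinct arrangements is 8!/(5!·2!) = 40320/240 = 168.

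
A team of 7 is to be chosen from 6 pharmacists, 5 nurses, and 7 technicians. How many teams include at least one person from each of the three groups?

28987

With no constraint there are C(18,7) = 31824 possible selections.
Subtract selections that omit an entire group: no pharmacists → C(12,7) = 792; no nurses → C(13,7) = 1716; no technicians → C(11,7) = 330.
Add back selections omitting two groups (i.e. drawn from a single group): C(6,7) + C(5,7) + C(7,7) = 1.
By inclusion–exclusion: 31824 − 2838 + 1 = 28987.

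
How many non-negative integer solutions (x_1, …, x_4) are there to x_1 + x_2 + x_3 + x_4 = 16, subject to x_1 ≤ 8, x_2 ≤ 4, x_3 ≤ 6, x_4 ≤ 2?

By stars and bars, unrestricted non-negative solutions to x_1+…+x_4 = 16 number C(16+3,3) = 969.
Subtract solutions that violate a single cap (substitute x_i' = x_i − (cap_i+1)): x_1 ≥ 9 gives C(10,3) = 120; x_2 ≥ 5 gives C(14,3) = 364; x_3 ≥ 7 gives C(12,3) = 220; x_4 ≥ 3 gives C(16,3) = 560. Together 1264.
Add back pairs where two caps are both exceeded: 10 + 1 + 35 + 35 + 165 + 84 = 330.
Subtract triples: 0 + 0 + 0 + 4 = 4.
By inclusion–exclusion the count is 969 − 1264 + 330 − 4 = 31.

31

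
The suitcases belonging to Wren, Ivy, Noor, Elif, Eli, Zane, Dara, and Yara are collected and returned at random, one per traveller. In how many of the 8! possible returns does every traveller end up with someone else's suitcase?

Let Aᵢ be the assignments in which traveller i gets their own suitcase. We want the size of the complement of A₁∪…∪A_8.
By inclusion–exclusion this is Σ_{j=0}^{8} (−1)^j C(8,j)·(8−j)!.
Computing: 40320 − 40320 + 20160 − 6720 + 1680 − 336 + 56 − 8 + 1 = 14833.

14833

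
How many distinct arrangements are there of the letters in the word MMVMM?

5

Letter multiplicities in MMVMM: M×4, V×1.
The number of distinct arrangements is 5!/(4!) = 120/24 = 5.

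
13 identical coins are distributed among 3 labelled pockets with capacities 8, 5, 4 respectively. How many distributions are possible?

15

By stars and bars, unrestricted non-negative solutions to x_1+…+x_3 = 13 number C(13+2,2) = 105.
Subtract solutions that violate a single cap (substitute x_i' = x_i − (cap_i+1)): x_1 ≥ 9 gives C(6,2) = 15; x_2 ≥ 6 gives C(9,2) = 36; x_3 ≥ 5 gives C(10,2) = 45. Together 96.
Add back pairs where two caps are both exceeded: 0 + 0 + 6 = 6.
By inclusion–exclusion the count is 105 − 96 + 6 = 15.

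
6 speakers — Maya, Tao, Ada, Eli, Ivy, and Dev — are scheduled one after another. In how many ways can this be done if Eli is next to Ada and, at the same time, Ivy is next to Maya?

96

Treat {Eli,Ada} as one block (2 orders) and {Ivy,Maya} as another (2 orders).
That leaves 4 units to arrange: 2 × 2 × 4! = 4 × 24 = 96.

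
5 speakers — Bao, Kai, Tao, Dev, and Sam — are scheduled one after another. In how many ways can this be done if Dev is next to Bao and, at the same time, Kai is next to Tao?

24

Treat {Dev,Bao} as one block (2 orders) and {Kai,Tao} as another (2 orders).
That leaves 3 units to arrange: 2 × 2 × 3! = 4 × 6 = 24.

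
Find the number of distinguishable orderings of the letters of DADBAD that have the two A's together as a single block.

Treat the 2 copies of A as a single block. The multiset to arrange is then {AA, B, D, D, D}, 5 items in all.
That gives (5)!/(3!) = 20 arrangements.

20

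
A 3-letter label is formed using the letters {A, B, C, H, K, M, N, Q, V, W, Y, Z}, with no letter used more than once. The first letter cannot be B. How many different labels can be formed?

1210

The first letter has 12−1 = 11 choices (anything except B).
The remaining 2 letters are filled from the other 11 symbols without repetition: 11 × 10 = 110.
Total: 11 × 110 = 1210.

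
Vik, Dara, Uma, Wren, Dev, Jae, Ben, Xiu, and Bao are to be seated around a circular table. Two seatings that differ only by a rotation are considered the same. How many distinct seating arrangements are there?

40320

Around a circle, 9 distinct people have 9!/9 = (8)! = 40320 rotationally distinct seatings.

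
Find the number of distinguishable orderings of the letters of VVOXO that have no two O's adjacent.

Total arrangements of VVOXO: 5!/(2!·2!) = 30.
Arrangements with the O's together: treat OO as one letter, giving (4)!/(2!) = 12.
Hence 30 − 12 = 18.

18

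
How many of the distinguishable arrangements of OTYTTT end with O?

5

Fix O in the last position and arrange the remaining 5 letters.
Those 5 letters have T appearing 4 times, giving (5)!/(4!) = 5.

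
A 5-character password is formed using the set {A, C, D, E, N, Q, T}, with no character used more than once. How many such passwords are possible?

2520

Choose and order 5 of the 7 symbols: the first character has 7 options, the next 6, and so on down to 3.
That product is 7 × 6 × 5 × 4 × 3 = 2520.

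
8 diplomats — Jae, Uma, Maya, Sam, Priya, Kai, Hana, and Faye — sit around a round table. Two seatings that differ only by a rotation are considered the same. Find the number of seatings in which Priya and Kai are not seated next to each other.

3600

Without the restriction there are (7)! = 5040 seatings.
Those with Priya next to Kai: fuse the pair into one unit and seat 7 units around a circle — 2·(6)! = 1440.
Subtracting, 5040 − 1440 = 3600.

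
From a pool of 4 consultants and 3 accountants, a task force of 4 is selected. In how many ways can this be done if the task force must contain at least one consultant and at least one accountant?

With no constraint there are C(7,4) = 35 possible selections.
Selections missing a whole group: no consultants → C(3,4) = 0; no accountants → C(4,4) = 1.
Both groups omitted at once is impossible, so 35 − 1 = 34.

34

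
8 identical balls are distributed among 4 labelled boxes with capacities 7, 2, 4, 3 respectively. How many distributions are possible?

58

By stars and bars, unrestricted non-negative solutions to x_1+…+x_4 = 8 number C(8+3,3) = 165.
Subtract solutions that violate a single cap (substitute x_i' = x_i − (cap_i+1)): x_1 ≥ 8 gives C(3,3) = 1; x_2 ≥ 3 gives C(8,3) = 56; x_3 ≥ 5 gives C(6,3) = 20; x_4 ≥ 4 gives C(7,3) = 35. Together 112.
Add back pairs where two caps are both exceeded: 0 + 0 + 0 + 1 + 4 + 0 = 5.
By inclusion–exclusion the count is 165 − 112 + 5 = 58.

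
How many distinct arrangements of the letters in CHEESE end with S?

Fix S in the last position and arrange the remaining 5 letters.
Those 5 letters have E appearing 3 times, giving (5)!/(3!) = 20.

20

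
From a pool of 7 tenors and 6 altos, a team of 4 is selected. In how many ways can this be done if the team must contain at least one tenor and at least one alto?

665

Unrestricted: C(13,4) = 715 ways to pick any 4 of the 13.
Subtract selections that omit an entire group: no tenors → C(6,4) = 15; no altos → C(7,4) = 35.
Both groups omitted at once is impossible, so 715 − 50 = 665.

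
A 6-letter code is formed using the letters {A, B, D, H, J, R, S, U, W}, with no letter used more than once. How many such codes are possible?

Choose and order 6 of the 9 symbols: the first letter has 9 options, the next 8, and so on down to 4.
9 × 8 × 7 × 6 × 5 × 4 = 60480.

60480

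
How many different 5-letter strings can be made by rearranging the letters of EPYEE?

20

The 5 letters of EPYEE have repeats: E appearing 3 times.
So there are 5! / (3!) = 20 distinguishable arrangements.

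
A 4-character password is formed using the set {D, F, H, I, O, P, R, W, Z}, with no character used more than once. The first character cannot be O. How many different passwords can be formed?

The first character has 9−1 = 8 choices (anything except O).
The remaining 3 characters are filled from the other 8 symbols without repetition: 8 × 7 × 6 = 336.
Total: 8 × 336 = 2688.

2688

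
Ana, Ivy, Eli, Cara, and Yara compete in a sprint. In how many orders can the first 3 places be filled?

This is an ordered selection of 3 from 5: P(5,3).
That gives 5 × 4 × 3 = 60.

60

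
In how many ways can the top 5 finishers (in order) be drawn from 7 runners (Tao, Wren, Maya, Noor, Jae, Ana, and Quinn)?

This is an ordered selection of 5 from 7: P(7,5).
That gives 7 × 6 × 5 × 4 × 3 = 2520.

2520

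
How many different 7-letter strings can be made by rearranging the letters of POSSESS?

210

The 7 letters of POSSESS have repeats: S appearing 4 times.
So there are 7! / (4!) = 210 distinguishable arrangements.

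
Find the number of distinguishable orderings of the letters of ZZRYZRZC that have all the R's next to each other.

210

Treat the 2 copies of R as a single block. The multiset to arrange is then {RR, C, Y, Z, Z, Z, Z}, 7 items in all.
That gives (7)!/(4!) = 210 arrangements.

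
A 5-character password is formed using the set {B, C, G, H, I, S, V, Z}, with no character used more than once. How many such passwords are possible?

6720

Choose and order 5 of the 8 symbols: the first character has 8 options, the next 7, and so on down to 4.
8 × 7 × 6 × 5 × 4 = 6720.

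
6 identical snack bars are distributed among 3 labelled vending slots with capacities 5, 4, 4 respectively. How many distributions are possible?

21

By stars and bars, unrestricted non-negative solutions to x_1+…+x_3 = 6 number C(6+2,2) = 28.
Subtract solutions that violate a single cap (substitute x_i' = x_i − (cap_i+1)): x_1 ≥ 6 gives C(2,2) = 1; x_2 ≥ 5 gives C(3,2) = 3; x_3 ≥ 5 gives C(3,2) = 3. Together 7.
No two caps can be exceeded simultaneously, so the pair terms are all 0.
By inclusion–exclusion the count is 28 − 7 + 0 = 21.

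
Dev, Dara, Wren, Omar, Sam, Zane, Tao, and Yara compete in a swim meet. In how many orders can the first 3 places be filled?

This is an ordered selection of 3 from 8: P(8,3).
That gives 8 × 7 × 6 = 336.

336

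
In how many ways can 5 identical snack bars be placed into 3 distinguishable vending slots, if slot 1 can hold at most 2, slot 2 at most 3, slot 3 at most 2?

6

Ignoring the caps, the number of non-negative solutions to x_1+…+x_3 = 5 is C(7,2) = 21.
Subtract solutions that violate a single cap (substitute x_i' = x_i − (cap_i+1)): x_1 ≥ 3 gives C(4,2) = 6; x_2 ≥ 4 gives C(3,2) = 3; x_3 ≥ 3 gives C(4,2) = 6. Together 15.
No two caps can be exceeded simultaneously, so the pair terms are all 0.
By inclusion–exclusion the count is 21 − 15 + 0 = 6.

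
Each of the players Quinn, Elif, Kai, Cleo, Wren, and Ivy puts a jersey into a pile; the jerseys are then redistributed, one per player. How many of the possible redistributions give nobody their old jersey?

Count assignments avoiding every fixed point. For any j of the 6 players fixed to their old jersey, the other 6−j can be arranged in (6−j)! ways.
By inclusion–exclusion this is Σ_{j=0}^{6} (−1)^j C(6,j)·(6−j)!.
Computing: 720 − 720 + 360 − 120 + 30 − 6 + 1 = 265.

265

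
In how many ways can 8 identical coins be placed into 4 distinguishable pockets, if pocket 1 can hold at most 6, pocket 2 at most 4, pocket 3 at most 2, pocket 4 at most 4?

Ignoring the caps, the number of non-negative solutions to x_1+…+x_4 = 8 is C(11,3) = 165.
Subtract solutions that violate a single cap (substitute x_i' = x_i − (cap_i+1)): x_1 ≥ 7 gives C(4,3) = 4; x_2 ≥ 5 gives C(6,3) = 20; x_3 ≥ 3 gives C(8,3) = 56; x_4 ≥ 5 gives C(6,3) = 20. Together 100.
Add back pairs where two caps are both exceeded: 0 + 0 + 0 + 1 + 0 + 1 = 2.
By inclusion–exclusion the count is 165 − 100 + 2 = 67.

67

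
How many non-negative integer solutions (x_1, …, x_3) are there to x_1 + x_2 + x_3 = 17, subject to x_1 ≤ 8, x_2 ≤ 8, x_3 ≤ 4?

10

Ignoring the caps, the number of non-negative solutions to x_1+…+x_3 = 17 is C(19,2) = 171.
Subtract solutions that violate a single cap (substitute x_i' = x_i − (cap_i+1)): x_1 ≥ 9 gives C(10,2) = 45; x_2 ≥ 9 gives C(10,2) = 45; x_3 ≥ 5 gives C(14,2) = 91. Together 181.
Add back pairs where two caps are both exceeded: 0 + 10 + 10 = 20.
By inclusion–exclusion the count is 171 − 181 + 20 = 10.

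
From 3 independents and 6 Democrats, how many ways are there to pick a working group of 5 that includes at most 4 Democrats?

120

Split by how many Democrats are chosen (0 through 4).
Sum: C(6,0)·C(3,5) + C(6,1)·C(3,4) + C(6,2)·C(3,3) + C(6,3)·C(3,2) + C(6,4)·C(3,1) = 0 + 0 + 15 + 60 + 45 = 120.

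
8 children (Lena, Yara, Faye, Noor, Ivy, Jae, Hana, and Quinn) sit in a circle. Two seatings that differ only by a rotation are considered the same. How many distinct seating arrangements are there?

Fix one person's seat to break rotational symmetry; the remaining 7 people can be arranged in (7)! = 5040 ways.

5040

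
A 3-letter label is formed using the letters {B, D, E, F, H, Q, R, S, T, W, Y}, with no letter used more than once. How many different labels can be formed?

990

This is a permutation of 3 out of 11: P(11,3) = 11!/8!.
11 × 10 × 9 = 990.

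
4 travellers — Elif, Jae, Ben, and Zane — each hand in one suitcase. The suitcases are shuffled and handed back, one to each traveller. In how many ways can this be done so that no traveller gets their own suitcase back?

9

This is the derangement count D_4: permutations of 4 items with no fixed point.
By inclusion–exclusion this is Σ_{j=0}^{4} (−1)^j C(4,j)·(4−j)!.
Computing: 24 − 24 + 12 − 4 + 1 = 9.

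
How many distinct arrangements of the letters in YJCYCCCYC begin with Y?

168

With the first slot taken by Y, it remains to arrange the other 8 letters (JCYCCCYC).
Those 8 letters have C appearing 5 times and Y appearing twice, giving (8)!/(5!·2!) = 168.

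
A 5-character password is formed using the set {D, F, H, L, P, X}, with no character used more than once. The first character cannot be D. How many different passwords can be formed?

The first character has 6−1 = 5 choices (anything except D).
The remaining 4 characters are filled from the other 5 symbols without repetition: 5 × 4 × 3 × 2 = 120.
Total: 5 × 120 = 600.

600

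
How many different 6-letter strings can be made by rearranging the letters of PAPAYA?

60

The 6 letters of PAPAYA have repeats: A appearing 3 times and P appearing twice.
Dividing 6! = 720 by 3!·2! = 12 for the repeated letters gives 60.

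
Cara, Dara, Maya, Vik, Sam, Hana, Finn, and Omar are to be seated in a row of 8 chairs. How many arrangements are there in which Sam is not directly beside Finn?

30240

There are 8! = 40320 arrangements in all. If Sam and Finn are adjacent, merging them into one block gives 2·(7)! = 10080 arrangements.
Complementary counting: 40320 − 10080 = 30240.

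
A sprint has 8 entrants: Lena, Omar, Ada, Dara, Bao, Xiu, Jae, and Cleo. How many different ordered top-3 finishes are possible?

There are 8 choices for 1st place, 7 for 2nd, and 6 for 3rd.
That gives 8 × 7 × 6 = 336.

336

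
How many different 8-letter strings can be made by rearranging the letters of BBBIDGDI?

1680

The 8 letters of BBBIDGDI have repeats: B appearing 3 times, D appearing twice, and I appearing twice.
Dividing 8! = 40320 by 3!·2!·2! = 24 for the repeated letters gives 1680.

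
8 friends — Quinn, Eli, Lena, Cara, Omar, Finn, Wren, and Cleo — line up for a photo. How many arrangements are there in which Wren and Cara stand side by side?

10080

Treat {Wren, Cara} as a single unit. There are 7 units to order, and the pair itself can be ordered 2 ways.
So the count is 2·(7)! = 10080.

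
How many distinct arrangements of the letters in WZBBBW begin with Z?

10

With the first slot taken by Z, it remains to arrange the other 5 letters (WBBBW).
Those 5 letters have B appearing 3 times and W appearing twice, giving (5)!/(3!·2!) = 10.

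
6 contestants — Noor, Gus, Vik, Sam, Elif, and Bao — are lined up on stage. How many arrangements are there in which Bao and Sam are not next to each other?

480

Of the 6! = 720 arrangements, those with Bao and Sam adjacent number 2 × 5! = 240 (treat the pair as a block with 2 internal orders).
So 720 − 240 = 480 arrangements keep them apart.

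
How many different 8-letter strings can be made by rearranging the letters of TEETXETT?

TEETXETT has 8 letters with E appearing 3 times and T appearing 4 times.
So there are 8! / (4!·3!) = 280 distinguishable arrangements.

280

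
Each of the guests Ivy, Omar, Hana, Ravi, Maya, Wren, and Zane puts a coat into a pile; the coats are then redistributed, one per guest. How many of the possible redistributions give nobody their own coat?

Count assignments avoiding every fixed point. For any j of the 7 guests fixed to their own coat, the other 7−j can be arranged in (7−j)! ways.
By inclusion–exclusion this is Σ_{j=0}^{7} (−1)^j C(7,j)·(7−j)!.
Computing: 5040 − 5040 + 2520 − 840 + 210 − 42 + 7 − 1 = 1854.

1854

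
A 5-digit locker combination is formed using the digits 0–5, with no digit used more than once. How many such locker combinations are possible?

Choose and order 5 of the 6 symbols: the first digit has 6 options, the next 5, and so on down to 2.
6 × 5 × 4 × 3 × 2 = 720.

720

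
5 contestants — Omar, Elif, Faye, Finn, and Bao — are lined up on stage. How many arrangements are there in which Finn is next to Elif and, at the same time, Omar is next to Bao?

Treat {Finn,Elif} as one block (2 orders) and {Omar,Bao} as another (2 orders).
That leaves 3 units to arrange: 2 × 2 × 3! = 4 × 6 = 24.

24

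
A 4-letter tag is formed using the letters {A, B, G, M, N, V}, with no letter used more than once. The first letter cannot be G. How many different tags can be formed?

300

The first letter has 6−1 = 5 choices (anything except G).
The remaining 3 letters are filled from the other 5 symbols without repetition: 5 × 4 × 3 = 60.
Total: 5 × 60 = 300.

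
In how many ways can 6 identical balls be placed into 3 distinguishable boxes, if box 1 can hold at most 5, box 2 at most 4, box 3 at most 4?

21

Ignoring the caps, the number of non-negative solutions to x_1+…+x_3 = 6 is C(8,2) = 28.
Subtract solutions that violate a single cap (substitute x_i' = x_i − (cap_i+1)): x_1 ≥ 6 gives C(2,2) = 1; x_2 ≥ 5 gives C(3,2) = 3; x_3 ≥ 5 gives C(3,2) = 3. Together 7.
No two caps can be exceeded simultaneously, so the pair terms are all 0.
By inclusion–exclusion the count is 28 − 7 + 0 = 21.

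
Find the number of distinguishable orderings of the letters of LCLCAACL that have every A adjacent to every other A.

Treat the 2 copies of A as a single block. The multiset to arrange is then {AA, C, C, C, L, L, L}, 7 items in all.
That gives (7)!/(3!·3!) = 140 arrangements.

140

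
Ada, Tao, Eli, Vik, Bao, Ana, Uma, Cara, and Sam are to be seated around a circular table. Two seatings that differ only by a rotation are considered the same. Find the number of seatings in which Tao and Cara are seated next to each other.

Glue Tao and Cara into a block (2 internal orders). Seating 8 units around a circle gives (7)! arrangements.
So 2 × (7)! = 2 × 5040 = 10080.

10080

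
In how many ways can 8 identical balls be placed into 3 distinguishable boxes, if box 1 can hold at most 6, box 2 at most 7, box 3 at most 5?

By stars and bars, unrestricted non-negative solutions to x_1+…+x_3 = 8 number C(8+2,2) = 45.
Subtract solutions that violate a single cap (substitute x_i' = x_i − (cap_i+1)): x_1 ≥ 7 gives C(3,2) = 3; x_2 ≥ 8 gives C(2,2) = 1; x_3 ≥ 6 gives C(4,2) = 6. Together 10.
No two caps can be exceeded simultaneously, so the pair terms are all 0.
By inclusion–exclusion the count is 45 − 10 + 0 = 35.

35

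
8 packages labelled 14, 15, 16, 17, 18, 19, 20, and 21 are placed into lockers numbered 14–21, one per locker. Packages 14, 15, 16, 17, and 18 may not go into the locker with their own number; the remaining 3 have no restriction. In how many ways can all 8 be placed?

21234

Let Aᵢ (for 14 ≤ i ≤ 18) be the placements that put package i in its forbidden locker. Any j of these fix j positions, leaving (8−j)! ways to fill the rest, and there are C(5,j) ways to pick which j.
By inclusion–exclusion, the number of valid placements is Σ_{j=0}^{5} (−1)^j C(5,j)·(8−j)!.
Computing: 40320 − 25200 + 7200 − 1200 + 120 − 6 = 21234.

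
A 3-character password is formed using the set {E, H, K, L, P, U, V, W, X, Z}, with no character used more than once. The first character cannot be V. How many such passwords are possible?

648

The first character has 10−1 = 9 choices (anything except V).
The remaining 2 characters are filled from the other 9 symbols without repetition: 9 × 8 = 72.
Total: 9 × 72 = 648.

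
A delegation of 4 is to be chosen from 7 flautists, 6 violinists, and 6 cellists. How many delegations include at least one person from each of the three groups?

2016

Unrestricted: C(19,4) = 3876 ways to pick any 4 of the 19.
Subtract selections that omit an entire group: no flautists → C(12,4) = 495; no violinists → C(13,4) = 715; no cellists → C(13,4) = 715.
Add back selections omitting two groups (i.e. drawn from a single group): C(7,4) + C(6,4) + C(6,4) = 65.
By inclusion–exclusion: 3876 − 1925 + 65 = 2016.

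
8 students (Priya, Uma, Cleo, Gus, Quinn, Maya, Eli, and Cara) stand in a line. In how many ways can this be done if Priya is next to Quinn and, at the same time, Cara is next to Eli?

2880

Treat {Priya,Quinn} as one block (2 orders) and {Cara,Eli} as another (2 orders).
That leaves 6 units to arrange: 2 × 2 × 6! = 4 × 720 = 2880.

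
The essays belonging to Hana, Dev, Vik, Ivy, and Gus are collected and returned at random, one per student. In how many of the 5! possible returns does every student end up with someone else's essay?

44

Let Aᵢ be the assignments in which student i gets their own essay. We want the size of the complement of A₁∪…∪A_5.
By inclusion–exclusion this is Σ_{j=0}^{5} (−1)^j C(5,j)·(5−j)!.
Computing: 120 − 120 + 60 − 20 + 5 − 1 = 44.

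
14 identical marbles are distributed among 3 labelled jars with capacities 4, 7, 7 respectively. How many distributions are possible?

15

Without the upper bounds there are C(16,2) = 120 ways to split 14 among 3 jars.
Subtract solutions that violate a single cap (substitute x_i' = x_i − (cap_i+1)): x_1 ≥ 5 gives C(11,2) = 55; x_2 ≥ 8 gives C(8,2) = 28; x_3 ≥ 8 gives C(8,2) = 28. Together 111.
Add back pairs where two caps are both exceeded: 3 + 3 + 0 = 6.
By inclusion–exclusion the count is 120 − 111 + 6 = 15.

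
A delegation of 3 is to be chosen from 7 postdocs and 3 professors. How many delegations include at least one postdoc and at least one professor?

84

With no constraint there are C(10,3) = 120 possible selections.
Subtract selections that omit an entire group: no postdocs → C(3,3) = 1; no professors → C(7,3) = 35.
Both groups omitted at once is impossible, so 120 − 36 = 84.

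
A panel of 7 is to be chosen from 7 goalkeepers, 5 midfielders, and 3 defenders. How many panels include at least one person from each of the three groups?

5516

Total 7-person selections from all 15: C(15,7) = 6435.
Subtract selections that omit an entire group: no goalkeepers → C(8,7) = 8; no midfielders → C(10,7) = 120; no defenders → C(12,7) = 792.
Add back selections omitting two groups (i.e. drawn from a single group): C(7,7) + C(5,7) + C(3,7) = 1.
By inclusion–exclusion: 6435 − 920 + 1 = 5516.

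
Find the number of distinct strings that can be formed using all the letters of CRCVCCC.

42

The 7 letters of CRCVCCC have repeats: C appearing 5 times.
So there are 7! / (5!) = 42 distinguishable arrangements.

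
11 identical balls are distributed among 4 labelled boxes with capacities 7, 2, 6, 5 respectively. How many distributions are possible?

Without the upper bounds there are C(14,3) = 364 ways to split 11 among 4 boxes.
Subtract solutions that violate a single cap (substitute x_i' = x_i − (cap_i+1)): x_1 ≥ 8 gives C(6,3) = 20; x_2 ≥ 3 gives C(11,3) = 165; x_3 ≥ 7 gives C(7,3) = 35; x_4 ≥ 6 gives C(8,3) = 56. Together 276.
Add back pairs where two caps are both exceeded: 1 + 0 + 0 + 4 + 10 + 0 = 15.
By inclusion–exclusion the count is 364 − 276 + 15 = 103.

103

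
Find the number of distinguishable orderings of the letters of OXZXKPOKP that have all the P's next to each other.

5040

Treat the 2 copies of P as a single block. The multiset to arrange is then {PP, K, K, O, O, X, X, Z}, 8 items in all.
That gives (8)!/(2!·2!·2!) = 5040 arrangements.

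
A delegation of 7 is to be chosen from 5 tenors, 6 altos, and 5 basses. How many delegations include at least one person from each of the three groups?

With no constraint there are C(16,7) = 11440 possible selections.
Subtract selections that omit an entire group: no tenors → C(11,7) = 330; no altos → C(10,7) = 120; no basses → C(11,7) = 330.
Add back selections omitting two groups (i.e. drawn from a single group): C(5,7) + C(6,7) + C(5,7) = 0.
By inclusion–exclusion: 11440 − 780 + 0 = 10660.

10660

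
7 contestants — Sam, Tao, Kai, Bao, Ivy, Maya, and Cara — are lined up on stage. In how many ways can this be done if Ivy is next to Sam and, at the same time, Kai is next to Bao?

Treat {Ivy,Sam} as one block (2 orders) and {Kai,Bao} as another (2 orders).
That leaves 5 units to arrange: 2 × 2 × 5! = 4 × 120 = 480.

480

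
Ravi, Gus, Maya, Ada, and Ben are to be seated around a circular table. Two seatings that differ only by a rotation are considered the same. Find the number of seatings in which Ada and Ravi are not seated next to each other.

12

All circular seatings of 5 people number (4)! = 24.
Those with Ada next to Ravi: fuse the pair into one unit and seat 4 units around a circle — 2·(3)! = 12.
Subtracting, 24 − 12 = 12.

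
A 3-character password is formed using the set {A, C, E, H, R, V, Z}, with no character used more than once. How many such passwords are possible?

210

With no repetition, fill the 3 characters in order: 7 choices, then 6, down to 5.
That product is 7 × 6 × 5 = 210.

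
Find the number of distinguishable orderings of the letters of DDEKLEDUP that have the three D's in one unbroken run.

Treat the 3 copies of D as a single block. The multiset to arrange is then {DDD, E, E, K, L, P, U}, 7 items in all.
That gives (7)!/(2!) = 2520 arrangements.

2520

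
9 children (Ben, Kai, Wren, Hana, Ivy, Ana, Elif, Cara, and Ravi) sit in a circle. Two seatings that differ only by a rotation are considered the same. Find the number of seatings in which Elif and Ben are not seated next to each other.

Without the restriction there are (8)! = 40320 seatings.
Those with Elif next to Ben: fuse the pair into one unit and seat 8 units around a circle — 2·(7)! = 10080.
Subtracting, 40320 − 10080 = 30240.

30240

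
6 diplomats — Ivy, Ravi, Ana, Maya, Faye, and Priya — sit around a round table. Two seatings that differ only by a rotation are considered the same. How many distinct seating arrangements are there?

Seat Ivy anywhere (absorbing the rotational symmetry), then permute the other 5: (5)! = 120.

120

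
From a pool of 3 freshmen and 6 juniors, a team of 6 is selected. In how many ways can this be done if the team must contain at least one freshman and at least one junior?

Total 6-person selections from all 9: C(9,6) = 84.
Selections missing a whole group: no freshmen → C(6,6) = 1; no juniors → C(3,6) = 0.
Both groups omitted at once is impossible, so 84 − 1 = 83.

83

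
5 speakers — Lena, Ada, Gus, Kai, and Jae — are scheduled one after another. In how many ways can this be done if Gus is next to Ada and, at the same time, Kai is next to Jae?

24

Treat {Gus,Ada} as one block (2 orders) and {Kai,Jae} as another (2 orders).
That leaves 3 units to arrange: 2 × 2 × 3! = 4 × 6 = 24.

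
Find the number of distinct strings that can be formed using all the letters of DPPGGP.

The 6 letters of DPPGGP have repeats: G appearing twice and P appearing 3 times.
Dividing 6! = 720 by 3!·2! = 12 for the repeated letters gives 60.

60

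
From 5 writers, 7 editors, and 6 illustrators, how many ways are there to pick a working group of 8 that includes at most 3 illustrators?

34947

Split by how many illustrators are chosen (0 through 3).
Sum: C(6,0)·C(12,8) + C(6,1)·C(12,7) + C(6,2)·C(12,6) + C(6,3)·C(12,5) = 495 + 4752 + 13860 + 15840 = 34947.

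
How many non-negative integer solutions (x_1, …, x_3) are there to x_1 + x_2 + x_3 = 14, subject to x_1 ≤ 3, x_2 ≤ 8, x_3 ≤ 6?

By stars and bars, unrestricted non-negative solutions to x_1+…+x_3 = 14 number C(14+2,2) = 120.
Subtract solutions that violate a single cap (substitute x_i' = x_i − (cap_i+1)): x_1 ≥ 4 gives C(12,2) = 66; x_2 ≥ 9 gives C(7,2) = 21; x_3 ≥ 7 gives C(9,2) = 36. Together 123.
Add back pairs where two caps are both exceeded: 3 + 10 + 0 = 13.
By inclusion–exclusion the count is 120 − 123 + 13 = 10.

10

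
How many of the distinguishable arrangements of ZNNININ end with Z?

Fix Z in the last position and arrange the remaining 6 letters.
Those 6 letters have I appearing twice and N appearing 4 times, giving (6)!/(4!·2!) = 15.

15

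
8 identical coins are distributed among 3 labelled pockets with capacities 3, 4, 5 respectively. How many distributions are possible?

Without the upper bounds there are C(10,2) = 45 ways to split 8 among 3 pockets.
Subtract solutions that violate a single cap (substitute x_i' = x_i − (cap_i+1)): x_1 ≥ 4 gives C(6,2) = 15; x_2 ≥ 5 gives C(5,2) = 10; x_3 ≥ 6 gives C(4,2) = 6. Together 31.
No two caps can be exceeded simultaneously, so the pair terms are all 0.
By inclusion–exclusion the count is 45 − 31 + 0 = 14.

14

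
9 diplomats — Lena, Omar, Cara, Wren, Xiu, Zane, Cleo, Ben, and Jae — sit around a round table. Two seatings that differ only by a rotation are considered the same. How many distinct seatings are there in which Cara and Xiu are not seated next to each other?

Without the restriction there are (8)! = 40320 seatings.
Those with Cara next to Xiu: fuse the pair into one unit and seat 8 units around a circle — 2·(7)! = 10080.
Subtracting, 40320 − 10080 = 30240.

30240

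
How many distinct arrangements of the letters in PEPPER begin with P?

30

With the first slot taken by P, it remains to arrange the other 5 letters (EPPER).
Those 5 letters have E appearing twice and P appearing twice, giving (5)!/(2!·2!) = 30.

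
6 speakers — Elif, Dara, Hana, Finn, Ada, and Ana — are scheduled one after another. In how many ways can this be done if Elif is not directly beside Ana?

Of the 6! = 720 arrangements, those with Elif and Ana adjacent number 2 × 5! = 240 (treat the pair as a block with 2 internal orders).
So 720 − 240 = 480 arrangements keep them apart.

480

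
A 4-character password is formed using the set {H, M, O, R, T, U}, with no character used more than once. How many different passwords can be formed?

360

With no repetition, fill the 4 characters in order: 6 choices, then 5, down to 3.
That product is 6 × 5 × 4 × 3 = 360.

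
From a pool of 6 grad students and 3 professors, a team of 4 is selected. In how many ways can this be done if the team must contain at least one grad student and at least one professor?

With no constraint there are C(9,4) = 126 possible selections.
Selections missing a whole group: no grad students → C(3,4) = 0; no professors → C(6,4) = 15.
Both groups omitted at once is impossible, so 126 − 15 = 111.

111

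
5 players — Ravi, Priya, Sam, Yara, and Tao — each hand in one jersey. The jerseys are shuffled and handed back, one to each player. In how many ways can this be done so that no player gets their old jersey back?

Let Aᵢ be the assignments in which player i gets their old jersey. We want the size of the complement of A₁∪…∪A_5.
By inclusion–exclusion this is Σ_{j=0}^{5} (−1)^j C(5,j)·(5−j)!.
Computing: 120 − 120 + 60 − 20 + 5 − 1 = 44.

44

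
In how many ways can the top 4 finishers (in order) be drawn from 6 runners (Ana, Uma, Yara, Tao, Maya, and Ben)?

There are 6 choices for 1st place, 5 for 2nd, and so on down to 3 for position 4.
That gives 6 × 5 × 4 × 3 = 360.

360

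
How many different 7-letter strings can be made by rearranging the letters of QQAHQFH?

QQAHQFH has 7 letters with H appearing twice and Q appearing 3 times.
So there are 7! / (3!·2!) = 420 distinguishable arrangements.

420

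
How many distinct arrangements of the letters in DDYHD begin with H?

Fix H in the first position and arrange the remaining 4 letters.
Those 4 letters have D appearing 3 times, giving (4)!/(3!) = 4.

4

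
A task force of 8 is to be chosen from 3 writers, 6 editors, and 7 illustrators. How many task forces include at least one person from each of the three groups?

Unrestricted: C(16,8) = 12870 ways to pick any 8 of the 16.
Selections missing a whole group: no writers → C(13,8) = 1287; no editors → C(10,8) = 45; no illustrators → C(9,8) = 9.
Add back selections omitting two groups (i.e. drawn from a single group): C(3,8) + C(6,8) + C(7,8) = 0.
By inclusion–exclusion: 12870 − 1341 + 0 = 11529.

11529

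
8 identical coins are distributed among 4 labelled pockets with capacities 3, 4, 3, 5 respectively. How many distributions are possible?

Ignoring the caps, the number of non-negative solutions to x_1+…+x_4 = 8 is C(11,3) = 165.
Subtract solutions that violate a single cap (substitute x_i' = x_i − (cap_i+1)): x_1 ≥ 4 gives C(7,3) = 35; x_2 ≥ 5 gives C(6,3) = 20; x_3 ≥ 4 gives C(7,3) = 35; x_4 ≥ 6 gives C(5,3) = 10. Together 100.
Add back pairs where two caps are both exceeded: 0 + 1 + 0 + 0 + 0 + 0 = 1.
By inclusion–exclusion the count is 165 − 100 + 1 = 66.

66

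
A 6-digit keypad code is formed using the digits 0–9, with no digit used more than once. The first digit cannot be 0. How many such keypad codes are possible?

The first digit has 10−1 = 9 choices (anything except 0).
The remaining 5 digits are filled from the other 9 symbols without repetition: 9 × 8 × 7 × 6 × 5 = 15120.
Total: 9 × 15120 = 136080.

136080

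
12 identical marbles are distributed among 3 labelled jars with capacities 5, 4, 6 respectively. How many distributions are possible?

Ignoring the caps, the number of non-negative solutions to x_1+…+x_3 = 12 is C(14,2) = 91.
Subtract solutions that violate a single cap (substitute x_i' = x_i − (cap_i+1)): x_1 ≥ 6 gives C(8,2) = 28; x_2 ≥ 5 gives C(9,2) = 36; x_3 ≥ 7 gives C(7,2) = 21. Together 85.
Add back pairs where two caps are both exceeded: 3 + 0 + 1 = 4.
By inclusion–exclusion the count is 91 − 85 + 4 = 10.

10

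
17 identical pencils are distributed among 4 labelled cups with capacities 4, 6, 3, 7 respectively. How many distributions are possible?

Without the upper bounds there are C(20,3) = 1140 ways to split 17 among 4 cups.
Subtract solutions that violate a single cap (substitute x_i' = x_i − (cap_i+1)): x_1 ≥ 5 gives C(15,3) = 455; x_2 ≥ 7 gives C(13,3) = 286; x_3 ≥ 4 gives C(16,3) = 560; x_4 ≥ 8 gives C(12,3) = 220. Together 1521.
Add back pairs where two caps are both exceeded: 56 + 165 + 35 + 84 + 10 + 56 = 406.
Subtract triples: 4 + 0 + 1 + 0 = 5.
By inclusion–exclusion the count is 1140 − 1521 + 406 − 5 = 20.

20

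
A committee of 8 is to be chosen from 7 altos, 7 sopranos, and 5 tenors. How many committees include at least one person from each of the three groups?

71589

With no constraint there are C(19,8) = 75582 possible selections.
Subtract selections that omit an entire group: no altos → C(12,8) = 495; no sopranos → C(12,8) = 495; no tenors → C(14,8) = 3003.
Add back selections omitting two groups (i.e. drawn from a single group): C(7,8) + C(7,8) + C(5,8) = 0.
By inclusion–exclusion: 75582 − 3993 + 0 = 71589.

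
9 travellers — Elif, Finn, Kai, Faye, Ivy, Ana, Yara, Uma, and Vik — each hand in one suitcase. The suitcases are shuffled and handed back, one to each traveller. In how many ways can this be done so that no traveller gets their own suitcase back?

This is the derangement count D_9: permutations of 9 items with no fixed point.
By inclusion–exclusion this is Σ_{j=0}^{9} (−1)^j C(9,j)·(9−j)!.
Computing: 362880 − 362880 + 181440 − 60480 + 15120 − 3024 + 504 − 72 + 9 − 1 = 133496.

133496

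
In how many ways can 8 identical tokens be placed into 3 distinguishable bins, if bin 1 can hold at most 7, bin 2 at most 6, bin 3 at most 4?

By stars and bars, unrestricted non-negative solutions to x_1+…+x_3 = 8 number C(8+2,2) = 45.
Subtract solutions that violate a single cap (substitute x_i' = x_i − (cap_i+1)): x_1 ≥ 8 gives C(2,2) = 1; x_2 ≥ 7 gives C(3,2) = 3; x_3 ≥ 5 gives C(5,2) = 10. Together 14.
No two caps can be exceeded simultaneously, so the pair terms are all 0.
By inclusion–exclusion the count is 45 − 14 + 0 = 31.

31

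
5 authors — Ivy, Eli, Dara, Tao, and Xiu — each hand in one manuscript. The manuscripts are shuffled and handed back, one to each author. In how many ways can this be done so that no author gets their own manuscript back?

Count assignments avoiding every fixed point. For any j of the 5 authors fixed to their own manuscript, the other 5−j can be arranged in (5−j)! ways.
By inclusion–exclusion this is Σ_{j=0}^{5} (−1)^j C(5,j)·(5−j)!.
Computing: 120 − 120 + 60 − 20 + 5 − 1 = 44.

44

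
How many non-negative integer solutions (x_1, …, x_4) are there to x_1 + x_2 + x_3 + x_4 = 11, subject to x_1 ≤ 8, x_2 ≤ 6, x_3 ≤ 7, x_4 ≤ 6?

By stars and bars, unrestricted non-negative solutions to x_1+…+x_4 = 11 number C(11+3,3) = 364.
Subtract solutions that violate a single cap (substitute x_i' = x_i − (cap_i+1)): x_1 ≥ 9 gives C(5,3) = 10; x_2 ≥ 7 gives C(7,3) = 35; x_3 ≥ 8 gives C(6,3) = 20; x_4 ≥ 7 gives C(7,3) = 35. Together 100.
No two caps can be exceeded simultaneously, so the pair terms are all 0.
By inclusion–exclusion the count is 364 − 100 + 0 = 264.

264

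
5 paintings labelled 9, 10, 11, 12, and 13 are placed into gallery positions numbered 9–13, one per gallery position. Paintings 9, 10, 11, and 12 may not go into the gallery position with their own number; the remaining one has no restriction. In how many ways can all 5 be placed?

53

Let Aᵢ (for 9 ≤ i ≤ 12) be the placements that put painting i in its forbidden gallery position. Any j of these fix j positions, leaving (5−j)! ways to fill the rest, and there are C(4,j) ways to pick which j.
By inclusion–exclusion, the number of valid placements is Σ_{j=0}^{4} (−1)^j C(4,j)·(5−j)!.
Computing: 120 − 96 + 36 − 8 + 1 = 53.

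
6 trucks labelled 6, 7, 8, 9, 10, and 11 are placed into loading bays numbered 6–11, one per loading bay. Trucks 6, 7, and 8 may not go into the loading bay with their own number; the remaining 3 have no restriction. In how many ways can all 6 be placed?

426

Let Aᵢ (for i ∈ {6, 7, 8}) be the placements that put truck i in its forbidden loading bay. Any j of these fix j positions, leaving (6−j)! ways to fill the rest, and there are C(3,j) ways to pick which j.
By inclusion–exclusion, the number of valid placements is Σ_{j=0}^{3} (−1)^j C(3,j)·(6−j)!.
Computing: 720 − 360 + 72 − 6 = 426.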